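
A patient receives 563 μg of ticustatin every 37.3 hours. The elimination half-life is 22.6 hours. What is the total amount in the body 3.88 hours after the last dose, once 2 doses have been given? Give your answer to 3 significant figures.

The 2 doses were given 41.18, 3.88 hours ago.
Total = 563·(1/2)^(41.18/22.6) + 563·(1/2)^(3.88/22.6)
      = 159.22 + 499.84 ≈ 659.05 μg.

659 μg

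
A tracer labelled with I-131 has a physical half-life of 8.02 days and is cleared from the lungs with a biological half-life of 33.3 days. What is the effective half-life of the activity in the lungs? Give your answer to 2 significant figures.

6.5 days

1/t_eff = 1/t_phys + 1/t_biol = 1/8.02 + 1/33.3 = 0.15472 per day.
t_eff = 8.02 × 33.3 / (8.02 + 33.3) ≈ 6.4634 days.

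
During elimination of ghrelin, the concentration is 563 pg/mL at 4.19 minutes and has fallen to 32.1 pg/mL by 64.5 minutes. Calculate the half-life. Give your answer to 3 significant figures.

Over Δt = 64.5 − 4.19 = 60.31 minutes, the level fell by a factor of 563/32.1 ≈ 17.539.
n = log₂(17.539) ≈ 4.1325 half-lives, so t½ = 60.31/4.1325 ≈ 14.594 minutes.

14.6 minutes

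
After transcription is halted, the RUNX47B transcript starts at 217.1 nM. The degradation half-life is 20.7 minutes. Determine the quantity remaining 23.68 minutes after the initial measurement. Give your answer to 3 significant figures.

98.2 nM

Number of half-lives: n = 23.68/20.7 ≈ 1.144.
Remaining = 217.1 × (1/2)^1.144 = 217.1 × 0.45252 ≈ 98.241 nM.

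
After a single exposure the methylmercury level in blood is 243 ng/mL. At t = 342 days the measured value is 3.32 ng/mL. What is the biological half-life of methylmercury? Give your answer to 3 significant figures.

A/A₀ = 3.32/243 ≈ 0.013663.
n = log₂(73.193) ≈ 6.1936 half-lives elapsed in 342 days.
t½ = 342/6.1936 ≈ 55.218 days.

55.2 days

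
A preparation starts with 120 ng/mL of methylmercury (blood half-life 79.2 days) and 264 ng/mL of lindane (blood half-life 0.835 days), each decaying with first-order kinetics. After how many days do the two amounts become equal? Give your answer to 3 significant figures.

Set 120·(1/2)^(t/79.2) = 264·(1/2)^(t/0.835).
Taking log₂: log₂(120/264) = t·(1/79.2 − 1/0.835).
log₂(0.45455) = -1.1375; 1/79.2 − 1/0.835 = -1.185.
t = -1.1375 / -1.185 ≈ 0.95994 days.

0.960 days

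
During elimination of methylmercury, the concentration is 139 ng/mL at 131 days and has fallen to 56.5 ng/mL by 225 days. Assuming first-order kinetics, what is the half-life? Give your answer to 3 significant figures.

Over Δt = 225 − 131 = 94 days, the level fell by a factor of 139/56.5 ≈ 2.4602.
n = log₂(2.4602) ≈ 1.2988 half-lives, so t½ = 94/1.2988 ≈ 72.377 days.

72.4 days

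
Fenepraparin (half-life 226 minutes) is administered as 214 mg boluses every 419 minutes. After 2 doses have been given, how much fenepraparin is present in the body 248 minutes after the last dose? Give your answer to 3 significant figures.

128 mg

The 2 doses were given 667, 248 minutes ago.
Total = 214·(1/2)^(667/226) + 214·(1/2)^(248/226)
      = 27.668 + 100.02 ≈ 127.69 mg.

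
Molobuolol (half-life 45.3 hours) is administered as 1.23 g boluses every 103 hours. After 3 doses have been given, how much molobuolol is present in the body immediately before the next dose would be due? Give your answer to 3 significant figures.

0.318 g

The 3 doses were given 309, 206, 103 hours ago.
Total = 1.23·(1/2)^(309/45.3) + 1.23·(1/2)^(206/45.3) + 1.23·(1/2)^(103/45.3)
      = 0.010877 + 0.0526 + 0.25436 ≈ 0.31783 g.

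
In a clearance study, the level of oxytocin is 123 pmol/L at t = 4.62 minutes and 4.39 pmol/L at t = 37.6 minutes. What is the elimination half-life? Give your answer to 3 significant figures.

Over Δt = 37.6 − 4.62 = 32.98 minutes, the level fell by a factor of 123/4.39 ≈ 28.018.
n = log₂(28.018) ≈ 4.8083 half-lives, so t½ = 32.98/4.8083 ≈ 6.859 minutes.

6.86 minutes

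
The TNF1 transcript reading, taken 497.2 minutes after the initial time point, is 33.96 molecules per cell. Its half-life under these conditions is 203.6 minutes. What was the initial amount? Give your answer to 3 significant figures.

Number of half-lives elapsed: n = 497.2/203.6 ≈ 2.442.
A₀ = A × 2^n = 33.96 × 2^2.442 = 33.96 × 5.4341 ≈ 184.54 molecules per cell.

185 molecules per cell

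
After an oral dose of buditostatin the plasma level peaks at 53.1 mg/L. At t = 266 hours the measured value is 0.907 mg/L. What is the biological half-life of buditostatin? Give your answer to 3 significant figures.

A/A₀ = 0.907/53.1 ≈ 0.017081.
n = log₂(58.545) ≈ 5.8715 half-lives elapsed in 266 hours.
t½ = 266/5.8715 ≈ 45.304 hours.

45.3 hours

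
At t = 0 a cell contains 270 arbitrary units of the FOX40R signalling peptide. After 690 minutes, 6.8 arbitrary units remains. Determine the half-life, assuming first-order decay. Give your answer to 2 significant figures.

130 minutes

A/A₀ = 6.8/270 ≈ 0.025185.
n = log₂(39.706) ≈ 5.3113 half-lives elapsed in 690 minutes.
t½ = 690/5.3113 ≈ 129.91 minutes.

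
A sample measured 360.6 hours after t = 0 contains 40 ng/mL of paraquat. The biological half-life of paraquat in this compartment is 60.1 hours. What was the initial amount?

Number of half-lives elapsed: n = 360.6/60.1 ≈ 6.
A₀ = A × 2^n = 40 × 2^6 = 40 × 64 ≈ 2560 ng/mL.

2560 ng/mL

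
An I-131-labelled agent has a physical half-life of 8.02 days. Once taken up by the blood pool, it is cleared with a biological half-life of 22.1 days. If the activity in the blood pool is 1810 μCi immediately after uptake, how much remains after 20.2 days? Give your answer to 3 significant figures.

1/t_eff = 1/t_phys + 1/t_biol = 1/8.02 + 1/22.1 = 0.16994 per day.
t_eff = 8.02 × 22.1 / (8.02 + 22.1) ≈ 5.8845 days.
Remaining = 1810 × (1/2)^(20.2/5.8845) = 1810 × (1/2)^3.4327 ≈ 167.62 μCi.

168 μCi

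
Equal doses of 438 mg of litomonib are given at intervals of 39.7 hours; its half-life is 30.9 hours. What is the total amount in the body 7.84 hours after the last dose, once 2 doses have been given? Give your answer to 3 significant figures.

The 2 doses were given 47.54, 7.84 hours ago.
Total = 438·(1/2)^(47.54/30.9) + 438·(1/2)^(7.84/30.9)
      = 150.78 + 367.36 ≈ 518.14 mg.

518 mg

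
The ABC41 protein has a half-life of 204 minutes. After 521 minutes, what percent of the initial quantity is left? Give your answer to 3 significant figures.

n = 521/204 ≈ 2.5539 half-lives.
Fraction remaining = (1/2)^2.5539 ≈ 0.17029, i.e. 17.029%.

17.0%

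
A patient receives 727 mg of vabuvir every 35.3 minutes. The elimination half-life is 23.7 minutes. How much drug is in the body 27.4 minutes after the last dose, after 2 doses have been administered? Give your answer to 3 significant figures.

442 mg

The 2 doses were given 62.7, 27.4 minutes ago.
Total = 727·(1/2)^(62.7/23.7) + 727·(1/2)^(27.4/23.7)
      = 116.18 + 326.22 ≈ 442.4 mg.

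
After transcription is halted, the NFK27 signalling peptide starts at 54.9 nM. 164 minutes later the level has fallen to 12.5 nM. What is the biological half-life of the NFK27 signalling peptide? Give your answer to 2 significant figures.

77 minutes

A/A₀ = 12.5/54.9 ≈ 0.22769.
n = log₂(4.392) ≈ 2.1349 half-lives elapsed in 164 minutes.
t½ = 164/2.1349 ≈ 76.819 minutes.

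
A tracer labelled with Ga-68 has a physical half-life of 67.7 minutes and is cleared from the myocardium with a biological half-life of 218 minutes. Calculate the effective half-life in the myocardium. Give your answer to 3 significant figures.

51.7 minutes

1/t_eff = 1/t_phys + 1/t_biol = 1/67.7 + 1/218 = 0.019358 per minute.
t_eff = 67.7 × 218 / (67.7 + 218) ≈ 51.658 minutes.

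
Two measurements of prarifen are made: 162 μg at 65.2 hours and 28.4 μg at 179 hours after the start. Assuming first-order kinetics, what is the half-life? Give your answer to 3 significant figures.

45.3 hours

Over Δt = 179 − 65.2 = 113.8 hours, the level fell by a factor of 162/28.4 ≈ 5.7042.
n = log₂(5.7042) ≈ 2.512 half-lives, so t½ = 113.8/2.512 ≈ 45.302 hours.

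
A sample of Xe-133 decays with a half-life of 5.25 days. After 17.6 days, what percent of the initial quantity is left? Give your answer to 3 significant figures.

9.79%

n = 17.6/5.25 ≈ 3.3524 half-lives.
Fraction remaining = (1/2)^3.3524 ≈ 0.097911, i.e. 9.7911%.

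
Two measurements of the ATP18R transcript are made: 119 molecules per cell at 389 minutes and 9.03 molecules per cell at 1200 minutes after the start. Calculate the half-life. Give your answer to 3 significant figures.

218 minutes

Over Δt = 1200 − 389 = 811 minutes, the level fell by a factor of 119/9.03 ≈ 13.178.
n = log₂(13.178) ≈ 3.7201 half-lives, so t½ = 811/3.7201 ≈ 218.01 minutes.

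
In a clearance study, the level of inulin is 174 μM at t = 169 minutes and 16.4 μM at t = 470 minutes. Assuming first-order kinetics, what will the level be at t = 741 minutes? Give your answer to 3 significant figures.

1.96 μM

Over Δt = 470 − 169 = 301 minutes, the level fell by a factor of 174/16.4 ≈ 10.61.
n = log₂(10.61) ≈ 3.4073 half-lives, so t½ = 301/3.4073 ≈ 88.339 minutes.
From t = 470 to t = 741: 16.4 × (1/2)^((741−470)/88.339) ≈ 1.956 μM.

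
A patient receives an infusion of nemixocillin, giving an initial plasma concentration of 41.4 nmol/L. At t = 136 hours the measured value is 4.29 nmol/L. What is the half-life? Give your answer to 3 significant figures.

41.6 hours

A/A₀ = 4.29/41.4 ≈ 0.10362.
n = log₂(9.6503) ≈ 3.2706 half-lives elapsed in 136 hours.
t½ = 136/3.2706 ≈ 41.583 hours.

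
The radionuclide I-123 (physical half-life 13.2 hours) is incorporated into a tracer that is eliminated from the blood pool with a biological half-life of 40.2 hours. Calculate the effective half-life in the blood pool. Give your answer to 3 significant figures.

9.94 hours

1/t_eff = 1/t_phys + 1/t_biol = 1/13.2 + 1/40.2 = 0.10063 per hour.
t_eff = 13.2 × 40.2 / (13.2 + 40.2) ≈ 9.9371 hours.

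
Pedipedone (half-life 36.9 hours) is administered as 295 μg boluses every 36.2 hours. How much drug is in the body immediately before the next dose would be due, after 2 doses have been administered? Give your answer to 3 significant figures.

The 2 doses were given 72.4, 36.2 hours ago.
Total = 295·(1/2)^(72.4/36.9) + 295·(1/2)^(36.2/36.9)
      = 75.715 + 149.45 ≈ 225.17 μg.

225 μg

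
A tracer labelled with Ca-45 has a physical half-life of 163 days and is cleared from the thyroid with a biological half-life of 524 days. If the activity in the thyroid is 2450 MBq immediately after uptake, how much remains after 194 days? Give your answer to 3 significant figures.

1/t_eff = 1/t_phys + 1/t_biol = 1/163 + 1/524 = 0.0080434 per day.
t_eff = 163 × 524 / (163 + 524) ≈ 124.33 days.
Remaining = 2450 × (1/2)^(194/124.33) = 2450 × (1/2)^1.5604 ≈ 830.68 MBq.

831 MBq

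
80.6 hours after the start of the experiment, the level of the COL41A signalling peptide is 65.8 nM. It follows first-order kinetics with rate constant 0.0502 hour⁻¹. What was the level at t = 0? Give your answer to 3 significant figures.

3760 nM

t½ = ln 2 / k = 0.69315 / 0.0502 ≈ 13.808 hours.
Number of half-lives elapsed: n = 80.6/13.808 ≈ 5.8373.
A₀ = A × 2^n = 65.8 × 2^5.8373 = 65.8 × 57.175 ≈ 3762.1 nM.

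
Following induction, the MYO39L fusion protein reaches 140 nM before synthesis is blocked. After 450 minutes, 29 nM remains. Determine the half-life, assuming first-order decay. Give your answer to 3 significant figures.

198 minutes

A/A₀ = 29/140 ≈ 0.20714.
n = log₂(4.8276) ≈ 2.2713 half-lives elapsed in 450 minutes.
t½ = 450/2.2713 ≈ 198.12 minutes.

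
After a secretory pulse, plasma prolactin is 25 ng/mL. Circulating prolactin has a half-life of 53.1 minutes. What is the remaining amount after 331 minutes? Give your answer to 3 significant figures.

Number of half-lives: n = 331/53.1 ≈ 6.2335.
Remaining = 25 × (1/2)^6.2335 = 25 × 0.01329 ≈ 0.33225 ng/mL.

0.332 ng/mL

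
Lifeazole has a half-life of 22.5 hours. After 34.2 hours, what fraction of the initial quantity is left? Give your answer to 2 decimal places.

n = 34.2/22.5 ≈ 1.52 half-lives.
Fraction remaining = (1/2)^1.52 ≈ 0.34869.

0.35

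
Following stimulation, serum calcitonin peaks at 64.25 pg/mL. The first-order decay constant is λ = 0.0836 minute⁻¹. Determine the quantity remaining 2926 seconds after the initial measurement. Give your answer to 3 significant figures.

1.09 pg/mL

t½ = ln 2 / λ = 0.69315 / 0.0836 ≈ 8.2912 minutes.
Convert the elapsed time: 2926 seconds = 48.7667 minutes.
Number of half-lives: n = 48.7667/8.2912 ≈ 5.8817.
Remaining = 64.25 × (1/2)^5.8817 = 64.25 × 0.01696 ≈ 1.0897 pg/mL.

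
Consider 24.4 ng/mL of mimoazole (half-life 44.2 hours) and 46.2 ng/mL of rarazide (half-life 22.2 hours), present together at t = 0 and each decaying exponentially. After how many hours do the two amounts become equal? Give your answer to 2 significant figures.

Set 24.4·(1/2)^(t/44.2) = 46.2·(1/2)^(t/22.2).
Taking log₂: log₂(24.4/46.2) = t·(1/44.2 − 1/22.2).
log₂(0.52814) = -0.92101; 1/44.2 − 1/22.2 = -0.022421.
t = -0.92101 / -0.022421 ≈ 41.079 hours.

41 hours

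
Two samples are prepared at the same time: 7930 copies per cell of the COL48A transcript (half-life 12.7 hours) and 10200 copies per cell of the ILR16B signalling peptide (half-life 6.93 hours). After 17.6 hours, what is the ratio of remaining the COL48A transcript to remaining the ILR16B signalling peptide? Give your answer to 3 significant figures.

1.73

COL48A transcript: 7930 × (1/2)^(17.6/12.7) = 7930 × (1/2)^1.3858 ≈ 3034.6 copies per cell.
ILR16B signalling peptide: 10200 × (1/2)^(17.6/6.93) = 10200 × (1/2)^2.5397 ≈ 1754.2 copies per cell.
Ratio ≈ 3034.6 / 1754.2 ≈ 1.7299.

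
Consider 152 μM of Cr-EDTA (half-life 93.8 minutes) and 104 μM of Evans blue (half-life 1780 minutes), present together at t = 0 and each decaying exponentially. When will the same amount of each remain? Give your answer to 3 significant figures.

54.2 minutes

Set 152·(1/2)^(t/93.8) = 104·(1/2)^(t/1780).
Taking log₂: log₂(152/104) = t·(1/93.8 − 1/1780).
log₂(1.4615) = 0.54749; 1/93.8 − 1/1780 = 0.010099.
t = 0.54749 / 0.010099 ≈ 54.211 minutes.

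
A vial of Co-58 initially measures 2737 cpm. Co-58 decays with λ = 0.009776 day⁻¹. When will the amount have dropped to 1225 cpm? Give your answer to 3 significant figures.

t½ = ln 2 / λ = 0.69315 / 0.009776 ≈ 70.903 days.
Fraction remaining = 1225/2737 ≈ 0.44757.
n = log₂(2737/1225) = ln(2.2343)/ln 2 ≈ 1.1598 half-lives.
t = n × t½ = 1.1598 × 70.903 ≈ 82.234 days.

82.2 days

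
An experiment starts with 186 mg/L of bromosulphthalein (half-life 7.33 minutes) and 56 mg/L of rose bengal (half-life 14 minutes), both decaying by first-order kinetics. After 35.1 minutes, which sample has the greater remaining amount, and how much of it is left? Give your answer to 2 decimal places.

rose bengal, 9.85 mg/L

bromosulphthalein: 186 × (1/2)^4.7885 ≈ 6.7301 mg/L.
rose bengal: 56 × (1/2)^2.5071 ≈ 9.8506 mg/L.
Rose bengal has more remaining, at ≈ 9.8506 mg/L.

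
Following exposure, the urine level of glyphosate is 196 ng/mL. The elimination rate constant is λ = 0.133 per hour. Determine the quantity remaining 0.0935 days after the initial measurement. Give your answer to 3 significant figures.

145 ng/mL

t½ = ln 2 / λ = 0.69315 / 0.133 ≈ 5.2116 hours.
Convert the elapsed time: 0.0935 days = 2.244 hours.
Number of half-lives: n = 2.244/5.2116 ≈ 0.43058.
Remaining = 196 × (1/2)^0.43058 = 196 × 0.74197 ≈ 145.43 ng/mL.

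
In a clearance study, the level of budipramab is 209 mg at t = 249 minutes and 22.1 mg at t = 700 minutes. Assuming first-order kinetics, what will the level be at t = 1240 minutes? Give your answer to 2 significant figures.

Over Δt = 700 − 249 = 451 minutes, the level fell by a factor of 209/22.1 ≈ 9.457.
n = log₂(9.457) ≈ 3.2414 half-lives, so t½ = 451/3.2414 ≈ 139.14 minutes.
From t = 700 to t = 1240: 22.1 × (1/2)^((1240−700)/139.14) ≈ 1.5 mg.

1.5 mg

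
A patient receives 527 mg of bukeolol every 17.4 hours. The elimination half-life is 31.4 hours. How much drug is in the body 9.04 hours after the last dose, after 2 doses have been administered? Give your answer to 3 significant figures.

The 2 doses were given 26.44, 9.04 hours ago.
Total = 527·(1/2)^(26.44/31.4) + 527·(1/2)^(9.04/31.4)
      = 293.99 + 431.66 ≈ 725.65 mg.

726 mg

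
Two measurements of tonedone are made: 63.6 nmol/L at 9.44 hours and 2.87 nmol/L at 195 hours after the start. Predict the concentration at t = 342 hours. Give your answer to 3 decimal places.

0.247 nmol/L

Over Δt = 195 − 9.44 = 185.56 hours, the level fell by a factor of 63.6/2.87 ≈ 22.16.
n = log₂(22.16) ≈ 4.4699 half-lives, so t½ = 185.56/4.4699 ≈ 41.513 hours.
From t = 195 to t = 342: 2.87 × (1/2)^((342−195)/41.513) ≈ 0.24656 nmol/L.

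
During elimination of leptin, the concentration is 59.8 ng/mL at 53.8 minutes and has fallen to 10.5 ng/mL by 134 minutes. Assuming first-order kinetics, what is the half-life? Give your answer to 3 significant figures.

32.0 minutes

Over Δt = 134 − 53.8 = 80.2 minutes, the level fell by a factor of 59.8/10.5 ≈ 5.6952.
n = log₂(5.6952) ≈ 2.5098 half-lives, so t½ = 80.2/2.5098 ≈ 31.955 minutes.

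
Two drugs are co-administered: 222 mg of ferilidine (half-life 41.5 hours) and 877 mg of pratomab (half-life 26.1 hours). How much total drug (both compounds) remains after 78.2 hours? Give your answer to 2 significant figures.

170 mg

ferilidine: 222 × (1/2)^(78.2/41.5) = 222 × (1/2)^1.8843 ≈ 60.133 mg.
pratomab: 877 × (1/2)^(78.2/26.1) = 877 × (1/2)^2.9962 ≈ 109.92 mg.
Total = 60.133 + 109.92 ≈ 170.05 mg.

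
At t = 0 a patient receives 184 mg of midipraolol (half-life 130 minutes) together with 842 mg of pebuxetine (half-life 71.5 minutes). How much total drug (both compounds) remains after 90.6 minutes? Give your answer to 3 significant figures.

midipraolol: 184 × (1/2)^(90.6/130) = 184 × (1/2)^0.69692 ≈ 113.51 mg.
pebuxetine: 842 × (1/2)^(90.6/71.5) = 842 × (1/2)^1.2671 ≈ 349.84 mg.
Total = 113.51 + 349.84 ≈ 463.35 mg.

463 mg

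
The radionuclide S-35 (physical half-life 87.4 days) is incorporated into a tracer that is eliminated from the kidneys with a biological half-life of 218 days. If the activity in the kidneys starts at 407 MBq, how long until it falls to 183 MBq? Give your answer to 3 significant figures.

1/t_eff = 1/t_phys + 1/t_biol = 1/87.4 + 1/218 = 0.016029 per day.
t_eff = 87.4 × 218 / (87.4 + 218) ≈ 62.388 days.
n = log₂(407/183) ≈ 1.1532; t = 1.1532 × 62.388 ≈ 71.945 days.

71.9 days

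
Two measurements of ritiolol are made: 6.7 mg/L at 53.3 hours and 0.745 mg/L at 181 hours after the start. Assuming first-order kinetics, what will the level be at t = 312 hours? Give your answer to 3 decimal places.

0.078 mg/L

Over Δt = 181 − 53.3 = 127.7 hours, the level fell by a factor of 6.7/0.745 ≈ 8.9933.
n = log₂(8.9933) ≈ 3.1688 half-lives, so t½ = 127.7/3.1688 ≈ 40.299 hours.
From t = 181 to t = 312: 0.745 × (1/2)^((312−181)/40.299) ≈ 0.078268 mg/L.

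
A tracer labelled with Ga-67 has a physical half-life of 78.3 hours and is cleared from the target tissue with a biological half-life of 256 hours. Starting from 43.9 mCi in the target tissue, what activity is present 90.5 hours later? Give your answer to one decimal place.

1/t_eff = 1/t_phys + 1/t_biol = 1/78.3 + 1/256 = 0.016678 per hour.
t_eff = 78.3 × 256 / (78.3 + 256) ≈ 59.961 hours.
Remaining = 43.9 × (1/2)^(90.5/59.961) = 43.9 × (1/2)^1.5093 ≈ 15.421 mCi.

15.4 mCi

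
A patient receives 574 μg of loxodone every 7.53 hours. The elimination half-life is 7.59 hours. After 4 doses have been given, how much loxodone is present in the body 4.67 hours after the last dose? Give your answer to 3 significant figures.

The 4 doses were given 27.26, 19.73, 12.2, 4.67 hours ago.
Total = 574·(1/2)^(27.26/7.59) + 574·(1/2)^(19.73/7.59) + 574·(1/2)^(12.2/7.59) + 574·(1/2)^(4.67/7.59)
      = 47.615 + 94.709 + 188.38 + 374.71 ≈ 705.42 μg.

705 μg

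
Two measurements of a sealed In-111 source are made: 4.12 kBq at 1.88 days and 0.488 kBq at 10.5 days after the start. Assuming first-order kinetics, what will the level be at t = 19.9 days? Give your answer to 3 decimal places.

Over Δt = 10.5 − 1.88 = 8.62 days, the level fell by a factor of 4.12/0.488 ≈ 8.4426.
n = log₂(8.4426) ≈ 3.0777 half-lives, so t½ = 8.62/3.0777 ≈ 2.8008 days.
From t = 10.5 to t = 19.9: 0.488 × (1/2)^((19.9−10.5)/2.8008) ≈ 0.047655 kBq.

0.048 kBq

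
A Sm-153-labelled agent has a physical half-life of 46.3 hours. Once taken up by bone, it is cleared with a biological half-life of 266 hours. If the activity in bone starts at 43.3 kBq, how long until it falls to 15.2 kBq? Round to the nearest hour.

60 hours

1/t_eff = 1/t_phys + 1/t_biol = 1/46.3 + 1/266 = 0.025358 per hour.
t_eff = 46.3 × 266 / (46.3 + 266) ≈ 39.436 hours.
n = log₂(43.3/15.2) ≈ 1.5103; t = 1.5103 × 39.436 ≈ 59.56 hours.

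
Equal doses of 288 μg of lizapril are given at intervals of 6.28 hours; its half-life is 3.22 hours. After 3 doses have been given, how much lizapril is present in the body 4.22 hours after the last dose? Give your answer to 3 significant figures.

The 3 doses were given 16.78, 10.5, 4.22 hours ago.
Total = 288·(1/2)^(16.78/3.22) + 288·(1/2)^(10.5/3.22) + 288·(1/2)^(4.22/3.22)
      = 7.7745 + 30.045 + 116.11 ≈ 153.93 μg.

154 μg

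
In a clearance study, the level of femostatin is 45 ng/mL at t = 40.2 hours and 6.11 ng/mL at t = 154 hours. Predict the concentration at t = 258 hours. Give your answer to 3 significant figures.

0.985 ng/mL

Over Δt = 154 − 40.2 = 113.8 hours, the level fell by a factor of 45/6.11 ≈ 7.365.
n = log₂(7.365) ≈ 2.8807 half-lives, so t½ = 113.8/2.8807 ≈ 39.505 hours.
From t = 154 to t = 258: 6.11 × (1/2)^((258−154)/39.505) ≈ 0.98525 ng/mL.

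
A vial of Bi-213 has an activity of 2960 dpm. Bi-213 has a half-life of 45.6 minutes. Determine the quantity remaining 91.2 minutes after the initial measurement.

Elapsed time is 2 half-lives (91.2/45.6).
Each half-life halves the amount: 2960 × (1/2)^2 = 2960/4 = 740 dpm.

740 dpm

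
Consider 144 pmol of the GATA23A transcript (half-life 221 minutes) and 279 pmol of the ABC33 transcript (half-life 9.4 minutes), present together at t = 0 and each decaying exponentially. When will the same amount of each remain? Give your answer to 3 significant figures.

9.37 minutes

Set 144·(1/2)^(t/221) = 279·(1/2)^(t/9.4).
Taking log₂: log₂(144/279) = t·(1/221 − 1/9.4).
log₂(0.51613) = -0.9542; 1/221 − 1/9.4 = -0.10186.
t = -0.9542 / -0.10186 ≈ 9.3679 minutes.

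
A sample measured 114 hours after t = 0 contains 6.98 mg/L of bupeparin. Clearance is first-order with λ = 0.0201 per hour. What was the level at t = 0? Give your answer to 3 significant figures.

t½ = ln 2 / λ = 0.69315 / 0.0201 ≈ 34.485 hours.
Number of half-lives elapsed: n = 114/34.485 ≈ 3.3058.
A₀ = A × 2^n = 6.98 × 2^3.3058 = 6.98 × 9.8888 ≈ 69.024 mg/L.

69.0 mg/L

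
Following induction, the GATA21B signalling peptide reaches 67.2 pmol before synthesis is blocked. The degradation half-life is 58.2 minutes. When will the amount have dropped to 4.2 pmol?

4.2/67.2 = 1/16, so 4 half-lives have elapsed.
t = 4 × 58.2 = 232.8 minutes.

232.8 minutes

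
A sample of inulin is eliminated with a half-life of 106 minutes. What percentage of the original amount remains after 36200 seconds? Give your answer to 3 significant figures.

36200 seconds = 603.333 minutes.
n = 603.333/106 ≈ 5.6918 half-lives.
Fraction remaining = (1/2)^5.6918 ≈ 0.019346, i.e. 1.9346%.

1.93%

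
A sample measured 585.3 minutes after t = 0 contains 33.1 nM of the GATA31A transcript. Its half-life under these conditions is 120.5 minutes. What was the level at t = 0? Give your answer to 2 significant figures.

960 nM

Number of half-lives elapsed: n = 585.3/120.5 ≈ 4.8573.
A₀ = A × 2^n = 33.1 × 2^4.8573 = 33.1 × 28.986 ≈ 959.42 nM.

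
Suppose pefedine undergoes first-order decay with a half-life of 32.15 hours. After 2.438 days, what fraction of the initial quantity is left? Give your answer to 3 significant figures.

2.438 days = 58.512 hours.
n = 58.512/32.15 ≈ 1.82 half-lives.
Fraction remaining = (1/2)^1.82 ≈ 0.28323.

0.283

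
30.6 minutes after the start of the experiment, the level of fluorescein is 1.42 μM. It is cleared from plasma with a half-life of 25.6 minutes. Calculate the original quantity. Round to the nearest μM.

Number of half-lives elapsed: n = 30.6/25.6 ≈ 1.1953.
A₀ = A × 2^n = 1.42 × 2^1.1953 = 1.42 × 2.2899 ≈ 3.2517 μM.

3 μM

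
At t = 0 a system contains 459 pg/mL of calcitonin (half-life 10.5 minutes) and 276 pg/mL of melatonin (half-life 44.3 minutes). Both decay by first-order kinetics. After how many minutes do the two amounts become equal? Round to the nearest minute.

10 minutes

Set 459·(1/2)^(t/10.5) = 276·(1/2)^(t/44.3).
Taking log₂: log₂(459/276) = t·(1/10.5 − 1/44.3).
log₂(1.663) = 0.73383; 1/10.5 − 1/44.3 = 0.072665.
t = 0.73383 / 0.072665 ≈ 10.099 minutes.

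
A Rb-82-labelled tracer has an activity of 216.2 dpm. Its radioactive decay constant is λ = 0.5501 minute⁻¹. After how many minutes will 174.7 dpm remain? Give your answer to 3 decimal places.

t½ = ln 2 / λ = 0.69315 / 0.5501 ≈ 1.26 minutes.
Fraction remaining = 174.7/216.2 ≈ 0.80805.
n = log₂(216.2/174.7) = ln(1.2376)/ln 2 ≈ 0.30749 half-lives.
t = n × t½ = 0.30749 × 1.26 ≈ 0.38745 minutes.

0.387 minutes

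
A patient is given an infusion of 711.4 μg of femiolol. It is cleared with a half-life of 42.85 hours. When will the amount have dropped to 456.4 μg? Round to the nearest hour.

Fraction remaining = 456.4/711.4 ≈ 0.64155.
n = log₂(711.4/456.4) = ln(1.5587)/ln 2 ≈ 0.64036 half-lives.
t = n × t½ = 0.64036 × 42.85 ≈ 27.44 hours.

27 hours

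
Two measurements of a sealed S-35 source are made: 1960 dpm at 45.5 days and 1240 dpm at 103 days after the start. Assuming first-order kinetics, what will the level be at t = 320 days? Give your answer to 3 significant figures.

Over Δt = 103 − 45.5 = 57.5 days, the level fell by a factor of 1960/1240 ≈ 1.5806.
n = log₂(1.5806) ≈ 0.66051 half-lives, so t½ = 57.5/0.66051 ≈ 87.053 days.
From t = 103 to t = 320: 1240 × (1/2)^((320−103)/87.053) ≈ 220.31 dpm.

220 dpm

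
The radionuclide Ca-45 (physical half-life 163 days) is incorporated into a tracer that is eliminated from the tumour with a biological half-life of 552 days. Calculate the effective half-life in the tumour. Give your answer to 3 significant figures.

1/t_eff = 1/t_phys + 1/t_biol = 1/163 + 1/552 = 0.0079466 per day.
t_eff = 163 × 552 / (163 + 552) ≈ 125.84 days.

126 days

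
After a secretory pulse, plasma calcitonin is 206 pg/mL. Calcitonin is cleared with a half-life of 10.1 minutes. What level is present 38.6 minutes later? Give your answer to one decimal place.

Number of half-lives: n = 38.6/10.1 ≈ 3.8218.
Remaining = 206 × (1/2)^3.8218 = 206 × 0.070718 ≈ 14.568 pg/mL.

14.6 pg/mL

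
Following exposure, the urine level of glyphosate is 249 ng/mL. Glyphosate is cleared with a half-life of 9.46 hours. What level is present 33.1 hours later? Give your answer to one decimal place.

Number of half-lives: n = 33.1/9.46 ≈ 3.4989.
Remaining = 249 × (1/2)^3.4989 = 249 × 0.088453 ≈ 22.025 ng/mL.

22.0 ng/mL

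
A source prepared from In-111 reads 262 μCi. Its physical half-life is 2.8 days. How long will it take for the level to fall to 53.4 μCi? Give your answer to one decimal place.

6.4 days

Fraction remaining = 53.4/262 ≈ 0.20382.
n = log₂(262/53.4) = ln(4.9064)/ln 2 ≈ 2.2947 half-lives.
t = n × t½ = 2.2947 × 2.8 ≈ 6.425 days.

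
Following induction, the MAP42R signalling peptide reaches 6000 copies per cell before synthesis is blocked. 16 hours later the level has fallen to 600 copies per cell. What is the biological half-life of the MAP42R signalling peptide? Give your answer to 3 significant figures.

4.82 hours

A/A₀ = 600/6000 ≈ 0.1.
n = log₂(10) ≈ 3.3219 half-lives elapsed in 16 hours.
t½ = 16/3.3219 ≈ 4.8165 hours.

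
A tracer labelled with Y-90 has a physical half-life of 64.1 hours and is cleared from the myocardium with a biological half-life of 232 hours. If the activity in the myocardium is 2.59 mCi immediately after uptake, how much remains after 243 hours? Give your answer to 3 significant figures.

1/t_eff = 1/t_phys + 1/t_biol = 1/64.1 + 1/232 = 0.019911 per hour.
t_eff = 64.1 × 232 / (64.1 + 232) ≈ 50.224 hours.
Remaining = 2.59 × (1/2)^(243/50.224) = 2.59 × (1/2)^4.8384 ≈ 0.090533 mCi.

0.0905 mCi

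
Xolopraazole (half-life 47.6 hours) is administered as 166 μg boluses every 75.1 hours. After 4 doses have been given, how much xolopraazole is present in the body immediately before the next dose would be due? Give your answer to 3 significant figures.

82.6 μg

The 4 doses were given 300.4, 225.3, 150.2, 75.1 hours ago.
Total = 166·(1/2)^(300.4/47.6) + 166·(1/2)^(225.3/47.6) + 166·(1/2)^(150.2/47.6) + 166·(1/2)^(75.1/47.6)
      = 2.0909 + 6.2413 + 18.63 + 55.611 ≈ 82.574 μg.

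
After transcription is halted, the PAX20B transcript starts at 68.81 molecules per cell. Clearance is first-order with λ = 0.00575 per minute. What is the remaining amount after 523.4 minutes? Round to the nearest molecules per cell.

t½ = ln 2 / λ = 0.69315 / 0.00575 ≈ 120.55 minutes.
Number of half-lives: n = 523.4/120.55 ≈ 4.3419.
Remaining = 68.81 × (1/2)^4.3419 = 68.81 × 0.049314 ≈ 3.3933 molecules per cell.

3 molecules per cell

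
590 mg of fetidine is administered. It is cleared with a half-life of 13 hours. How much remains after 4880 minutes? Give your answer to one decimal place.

Convert the elapsed time: 4880 minutes = 81.3333 hours.
Number of half-lives: n = 81.3333/13 ≈ 6.2564.
Remaining = 590 × (1/2)^6.2564 = 590 × 0.013081 ≈ 7.7176 mg.

7.7 mg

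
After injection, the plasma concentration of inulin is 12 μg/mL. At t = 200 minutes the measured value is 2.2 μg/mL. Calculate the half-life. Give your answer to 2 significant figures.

A/A₀ = 2.2/12 ≈ 0.18333.
n = log₂(5.4545) ≈ 2.4475 half-lives elapsed in 200 minutes.
t½ = 200/2.4475 ≈ 81.717 minutes.

82 minutes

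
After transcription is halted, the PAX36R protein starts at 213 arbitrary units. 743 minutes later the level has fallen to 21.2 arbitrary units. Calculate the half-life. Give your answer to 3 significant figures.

A/A₀ = 21.2/213 ≈ 0.099531.
n = log₂(10.047) ≈ 3.3287 half-lives elapsed in 743 minutes.
t½ = 743/3.3287 ≈ 223.21 minutes.

223 minutes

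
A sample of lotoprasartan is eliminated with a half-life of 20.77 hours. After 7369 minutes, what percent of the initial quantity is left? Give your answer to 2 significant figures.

7369 minutes = 122.817 hours.
n = 122.817/20.77 ≈ 5.9132 half-lives.
Fraction remaining = (1/2)^5.9132 ≈ 0.016594, i.e. 1.6594%.

1.7%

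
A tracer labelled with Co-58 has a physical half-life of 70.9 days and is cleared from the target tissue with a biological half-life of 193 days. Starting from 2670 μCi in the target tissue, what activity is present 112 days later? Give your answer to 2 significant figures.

1/t_eff = 1/t_phys + 1/t_biol = 1/70.9 + 1/193 = 0.019286 per day.
t_eff = 70.9 × 193 / (70.9 + 193) ≈ 51.852 days.
Remaining = 2670 × (1/2)^(112/51.852) = 2670 × (1/2)^2.16 ≈ 597.43 μCi.

600 μCi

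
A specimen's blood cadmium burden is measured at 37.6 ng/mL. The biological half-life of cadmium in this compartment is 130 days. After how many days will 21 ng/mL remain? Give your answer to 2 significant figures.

110 days

Fraction remaining = 21/37.6 ≈ 0.55851.
n = log₂(37.6/21) = ln(1.7905)/ln 2 ≈ 0.84034 half-lives.
t = n × t½ = 0.84034 × 130 ≈ 109.24 days.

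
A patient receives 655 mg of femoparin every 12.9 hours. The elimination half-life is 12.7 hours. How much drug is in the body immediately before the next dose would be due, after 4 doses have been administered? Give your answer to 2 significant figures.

600 mg

The 4 doses were given 51.6, 38.7, 25.8, 12.9 hours ago.
Total = 655·(1/2)^(51.6/12.7) + 655·(1/2)^(38.7/12.7) + 655·(1/2)^(25.8/12.7) + 655·(1/2)^(12.9/12.7)
      = 39.189 + 79.237 + 160.21 + 323.94 ≈ 602.58 mg.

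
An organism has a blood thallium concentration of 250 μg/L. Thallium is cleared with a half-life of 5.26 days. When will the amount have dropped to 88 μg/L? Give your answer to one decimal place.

7.9 days

Fraction remaining = 88/250 ≈ 0.352.
n = log₂(250/88) = ln(2.8409)/ln 2 ≈ 1.5064 half-lives.
t = n × t½ = 1.5064 × 5.26 ≈ 7.9234 days.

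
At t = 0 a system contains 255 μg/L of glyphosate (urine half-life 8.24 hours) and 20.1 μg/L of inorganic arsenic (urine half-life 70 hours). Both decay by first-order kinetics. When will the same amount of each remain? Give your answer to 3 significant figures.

Set 255·(1/2)^(t/8.24) = 20.1·(1/2)^(t/70).
Taking log₂: log₂(255/20.1) = t·(1/8.24 − 1/70).
log₂(12.687) = 3.6652; 1/8.24 − 1/70 = 0.10707.
t = 3.6652 / 0.10707 ≈ 34.231 hours.

34.2 hours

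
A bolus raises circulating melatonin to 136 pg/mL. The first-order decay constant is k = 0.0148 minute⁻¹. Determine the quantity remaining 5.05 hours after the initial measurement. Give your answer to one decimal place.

t½ = ln 2 / k = 0.69315 / 0.0148 ≈ 46.834 minutes.
Convert the elapsed time: 5.05 hours = 303 minutes.
Number of half-lives: n = 303/46.834 ≈ 6.4696.
Remaining = 136 × (1/2)^6.4696 = 136 × 0.011284 ≈ 1.5346 pg/mL.

1.5 pg/mL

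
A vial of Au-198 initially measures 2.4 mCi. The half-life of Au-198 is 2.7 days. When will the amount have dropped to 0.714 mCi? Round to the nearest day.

Fraction remaining = 0.714/2.4 ≈ 0.2975.
n = log₂(2.4/0.714) = ln(3.3613)/ln 2 ≈ 1.749 half-lives.
t = n × t½ = 1.749 × 2.7 ≈ 4.7224 days.

5 days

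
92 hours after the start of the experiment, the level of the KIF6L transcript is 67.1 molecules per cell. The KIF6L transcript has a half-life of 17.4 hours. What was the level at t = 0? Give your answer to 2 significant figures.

2600 molecules per cell

Number of half-lives elapsed: n = 92/17.4 ≈ 5.2874.
A₀ = A × 2^n = 67.1 × 2^5.2874 = 67.1 × 39.053 ≈ 2620.4 molecules per cell.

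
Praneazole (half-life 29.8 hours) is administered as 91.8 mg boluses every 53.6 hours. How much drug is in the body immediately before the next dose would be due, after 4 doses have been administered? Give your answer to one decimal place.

The 4 doses were given 214.4, 160.8, 107.2, 53.6 hours ago.
Total = 91.8·(1/2)^(214.4/29.8) + 91.8·(1/2)^(160.8/29.8) + 91.8·(1/2)^(107.2/29.8) + 91.8·(1/2)^(53.6/29.8)
      = 0.62668 + 2.1802 + 7.5848 + 26.387 ≈ 36.779 mg.

36.8 mg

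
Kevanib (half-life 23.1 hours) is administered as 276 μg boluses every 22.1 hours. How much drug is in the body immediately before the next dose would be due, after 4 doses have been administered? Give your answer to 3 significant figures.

The 4 doses were given 88.4, 66.3, 44.2, 22.1 hours ago.
Total = 276·(1/2)^(88.4/23.1) + 276·(1/2)^(66.3/23.1) + 276·(1/2)^(44.2/23.1) + 276·(1/2)^(22.1/23.1)
      = 19.45 + 37.75 + 73.268 + 142.2 ≈ 272.67 μg.

273 μg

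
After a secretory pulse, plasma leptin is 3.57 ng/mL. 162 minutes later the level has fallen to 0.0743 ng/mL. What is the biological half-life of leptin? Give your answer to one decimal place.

A/A₀ = 0.0743/3.57 ≈ 0.020812.
n = log₂(48.048) ≈ 5.5864 half-lives elapsed in 162 minutes.
t½ = 162/5.5864 ≈ 28.999 minutes.

29.0 minutes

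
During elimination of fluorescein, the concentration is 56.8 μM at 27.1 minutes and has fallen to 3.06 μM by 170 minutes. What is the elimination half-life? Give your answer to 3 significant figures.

33.9 minutes

Over Δt = 170 − 27.1 = 142.9 minutes, the level fell by a factor of 56.8/3.06 ≈ 18.562.
n = log₂(18.562) ≈ 4.2143 half-lives, so t½ = 142.9/4.2143 ≈ 33.908 minutes.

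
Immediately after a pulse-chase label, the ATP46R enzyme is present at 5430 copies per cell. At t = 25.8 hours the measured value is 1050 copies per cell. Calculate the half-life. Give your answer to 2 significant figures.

11 hours

A/A₀ = 1050/5430 ≈ 0.19337.
n = log₂(5.1714) ≈ 2.3706 half-lives elapsed in 25.8 hours.
t½ = 25.8/2.3706 ≈ 10.883 hours.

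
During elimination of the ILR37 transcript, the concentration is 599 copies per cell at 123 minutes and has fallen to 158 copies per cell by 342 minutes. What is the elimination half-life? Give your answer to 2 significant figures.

110 minutes

Over Δt = 342 − 123 = 219 minutes, the level fell by a factor of 599/158 ≈ 3.7911.
n = log₂(3.7911) ≈ 1.9226 half-lives, so t½ = 219/1.9226 ≈ 113.91 minutes.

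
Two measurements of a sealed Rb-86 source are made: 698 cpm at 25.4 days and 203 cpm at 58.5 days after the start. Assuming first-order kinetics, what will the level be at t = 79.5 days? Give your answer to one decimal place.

92.7 cpm

Over Δt = 58.5 − 25.4 = 33.1 days, the level fell by a factor of 698/203 ≈ 3.4384.
n = log₂(3.4384) ≈ 1.7817 half-lives, so t½ = 33.1/1.7817 ≈ 18.577 days.
From t = 58.5 to t = 79.5: 203 × (1/2)^((79.5−58.5)/18.577) ≈ 92.727 cpm.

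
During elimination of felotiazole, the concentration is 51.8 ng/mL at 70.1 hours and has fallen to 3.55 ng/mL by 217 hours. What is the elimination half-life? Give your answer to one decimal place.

38.0 hours

Over Δt = 217 − 70.1 = 146.9 hours, the level fell by a factor of 51.8/3.55 ≈ 14.592.
n = log₂(14.592) ≈ 3.8671 half-lives, so t½ = 146.9/3.8671 ≈ 37.988 hours.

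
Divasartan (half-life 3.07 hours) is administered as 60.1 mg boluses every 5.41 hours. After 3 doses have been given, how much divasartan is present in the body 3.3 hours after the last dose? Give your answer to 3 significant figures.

39.4 mg

The 3 doses were given 14.12, 8.71, 3.3 hours ago.
Total = 60.1·(1/2)^(14.12/3.07) + 60.1·(1/2)^(8.71/3.07) + 60.1·(1/2)^(3.3/3.07)
      = 2.4793 + 8.4103 + 28.529 ≈ 39.419 mg.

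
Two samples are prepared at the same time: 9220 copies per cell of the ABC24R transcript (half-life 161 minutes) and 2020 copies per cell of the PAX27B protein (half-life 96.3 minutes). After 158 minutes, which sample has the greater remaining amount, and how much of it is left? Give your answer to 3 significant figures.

ABC24R transcript, 4670 copies per cell

ABC24R transcript: 9220 × (1/2)^0.98137 ≈ 4669.9 copies per cell.
PAX27B protein: 2020 × (1/2)^1.6407 ≈ 647.81 copies per cell.
ABC24R transcript has more remaining, at ≈ 4669.9 copies per cell.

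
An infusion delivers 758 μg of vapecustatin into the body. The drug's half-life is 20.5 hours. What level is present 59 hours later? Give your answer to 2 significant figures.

Number of half-lives: n = 59/20.5 ≈ 2.878.
Remaining = 758 × (1/2)^2.878 = 758 × 0.13603 ≈ 103.11 μg.

100 μg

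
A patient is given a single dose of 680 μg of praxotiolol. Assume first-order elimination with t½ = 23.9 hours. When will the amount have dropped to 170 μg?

47.8 hours

170/680 = 1/4, so 2 half-lives have elapsed.
t = 2 × 23.9 = 47.8 hours.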